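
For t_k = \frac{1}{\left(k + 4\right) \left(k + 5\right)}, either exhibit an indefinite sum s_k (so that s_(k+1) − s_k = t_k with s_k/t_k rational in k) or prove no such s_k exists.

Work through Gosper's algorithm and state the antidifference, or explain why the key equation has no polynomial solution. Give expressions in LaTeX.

s_k = \frac{k}{4 \left(k + 4\right)}

The ratio is (k + 4)/(k + 6).
A = k + 4, B = k + 6, C = 1.
Need (k + 4)·f(k+1) − (k + 5)·f(k) = 1.
d = 1 from the (1,1,0) case.
Coefficient equations give f(k) = k/4.
Get s_k = R·t_k = k/(4*(k + 4)) with R(k) = B(k−1)f(k)/C(k) = k*(k + 5)/4.
Verify: 1/(k**2 + 9*k + 20) matches t_k.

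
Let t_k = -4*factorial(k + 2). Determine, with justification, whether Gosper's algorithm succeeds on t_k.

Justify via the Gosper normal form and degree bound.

No — key equation has no polynomial f.

The ratio is k + 3.
Factor: A=k + 3; B=1; C=1.
Key eq: (k + 3)·f(k+1) = (1)·f(k) + (1).
From deg A=1, deg B=0, deg C=0: d=-1.
d = -1 < 0 ⇒ no nonzero polynomial f; not summable.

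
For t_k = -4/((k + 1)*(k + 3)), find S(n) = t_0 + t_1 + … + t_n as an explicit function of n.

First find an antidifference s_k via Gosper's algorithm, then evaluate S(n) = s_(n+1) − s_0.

S(n) = (-3*n**2 - 11*n - 8)/(n**2 + 5*n + 6)

Compute t_(k+1)/t_k: get (k + 1)*(k + 3)/((k + 2)*(k + 4)).
Normal form (A,B,C) = (k + 1, k + 4, k + 2).
Key eq: (k + 1)·f(k+1) = (k + 3)·f(k) + (k + 2).
deg f ≤ 2 (via 1,1,1).
Solving with deg f ≤ 2: f(k) = k*(3*k + 5)/4.
Get s_k = R·t_k = k*(-3*k - 5)/((k + 1)*(k + 2)) with R(k) = B(k−1)f(k)/C(k) = k*(k + 3)*(3*k + 5)/(4*(k + 2)).
s_(k+1) − s_k = -4/(k**2 + 4*k + 3) = t_k.
s_(n+1) = (-3*n**2 - 11*n - 8)/(n**2 + 5*n + 6) and s_(0) = 0, so S(n) = (-3*n**2 - 11*n - 8)/(n**2 + 5*n + 6).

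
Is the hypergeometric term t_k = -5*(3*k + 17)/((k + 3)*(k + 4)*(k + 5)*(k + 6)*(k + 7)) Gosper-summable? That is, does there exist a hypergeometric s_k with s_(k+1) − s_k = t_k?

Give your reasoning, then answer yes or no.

r(k) = (k + 3)*(3*k + 20)/((k + 8)*(3*k + 17)) after simplifying.
A = k + 3, B = k + 8, C = k + 17/3.
Need (k + 3)·f(k+1) − (k + 7)·f(k) = k + 17/3.
Degrees (1,1,1) ⇒ d ≤ 4.
Solve for f: f(k) = k*(k + 5)*(k**2 + 13*k + 54)/216 (degree 4 ≤ 4).
R(k) = B(k−1)·f(k)/C(k) = k*(k + 5)*(k + 7)*(k**2 + 13*k + 54)/(72*(3*k + 17)); s_k = R·t_k = 5*k*(-k**2 - 13*k - 54)/(72*(k**3 + 13*k**2 + 54*k + 72)).
Δs = 5*(-3*k - 17)/(k**5 + 25*k**4 + 245*k**3 + 1175*k**2 + 2754*k + 2520), as required.

Yes. s_k = 5*k*(-k**2 - 13*k - 54)/(72*(k**3 + 13*k**2 + 54*k + 72)).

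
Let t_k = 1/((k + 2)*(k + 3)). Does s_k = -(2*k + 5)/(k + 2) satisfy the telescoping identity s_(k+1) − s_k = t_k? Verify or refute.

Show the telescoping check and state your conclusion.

valid; difference matches t_k

s_(k+1) = (-2*k - 7)/(k + 3)
s_(k+1) − s_k = 1/(k**2 + 5*k + 6)
(s_(k+1) − s_k) − t_k = 0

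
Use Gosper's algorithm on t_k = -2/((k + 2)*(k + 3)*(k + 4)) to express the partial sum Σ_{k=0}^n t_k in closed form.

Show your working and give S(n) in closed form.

S(n) = (-n**2 - 7*n - 6)/(6*(n**2 + 7*n + 12))

t_(k+1)/t_k = (k + 2)/(k + 5).
Take A(k)=k + 2, B(k)=k + 5, C(k)=1.
Need (k + 2)·f(k+1) − (k + 4)·f(k) = 1.
From deg A=1, deg B=1, deg C=0: d=2.
Solving with deg f ≤ 2: f(k) = k*(k + 5)/12.
Certificate R = B(k−1)f/C = k*(k + 4)*(k + 5)/12 gives s_k = k*(-k - 5)/(6*(k + 2)*(k + 3)).
Verify: -2/(k**3 + 9*k**2 + 26*k + 24) matches t_k.
s_(n+1) = (-n**2 - 7*n - 6)/(6*(n**2 + 7*n + 12)) and s_(0) = 0, so S(n) = (-n**2 - 7*n - 6)/(6*(n**2 + 7*n + 12)).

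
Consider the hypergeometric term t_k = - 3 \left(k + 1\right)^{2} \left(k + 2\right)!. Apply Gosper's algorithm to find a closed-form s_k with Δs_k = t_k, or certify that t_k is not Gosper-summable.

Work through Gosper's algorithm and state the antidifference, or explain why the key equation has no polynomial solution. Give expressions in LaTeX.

s_k = - 3 \left(k - 1\right) \left(k + 2\right)!

r(k) = (k + 2)**2*(k + 3)/(k + 1)**2 after simplifying.
Normal form (A,B,C) = (k + 3, 1, k**2 + 2*k + 1).
Set up (k + 3)·f(k+1) − (1)·f(k) − (k**2 + 2*k + 1) = 0.
From deg A=1, deg B=0, deg C=2: d=1.
Match coefficients ⇒ f(k) = k - 1.
R(k) = B(k−1)·f(k)/C(k) = (k - 1)/(k + 1)**2; s_k = R·t_k = -3*(k - 1)*factorial(k + 2).
s_(k+1) − s_k = -3*(k + 1)**2*factorial(k + 2) = t_k.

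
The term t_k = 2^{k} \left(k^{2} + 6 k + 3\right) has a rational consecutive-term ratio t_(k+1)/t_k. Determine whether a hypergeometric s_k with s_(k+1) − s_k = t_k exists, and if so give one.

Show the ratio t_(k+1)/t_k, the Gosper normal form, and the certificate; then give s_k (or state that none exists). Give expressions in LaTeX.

t_(k+1)/t_k = 2*(k**2 + 8*k + 10)/(k**2 + 6*k + 3).
So A=2 and B=1, with C=k**2 + 6*k + 3.
f must satisfy (2)·f(k+1) − (1)·f(k) = k**2 + 6*k + 3.
Degrees (0,0,2) ⇒ d ≤ 2.
Match coefficients ⇒ f(k) = (k - 1)*(k + 3).
Get s_k = R·t_k = 2**k*(k**2 + 2*k - 3) with R(k) = B(k−1)f(k)/C(k) = (k - 1)*(k + 3)/(k**2 + 6*k + 3).
Δs = 2**k*(k**2 + 6*k + 3), as required.

s_k = 2^{k} \left(k^{2} + 2 k - 3\right)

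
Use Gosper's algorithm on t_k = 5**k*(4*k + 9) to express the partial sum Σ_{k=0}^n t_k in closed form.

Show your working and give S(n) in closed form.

Compute t_(k+1)/t_k: get 5*(4*k + 13)/(4*k + 9).
Factor: A=5; B=1; C=k + 9/4.
Set up (5)·f(k+1) − (1)·f(k) − (k + 9/4) = 0.
Degrees (0,0,1) ⇒ d ≤ 1.
Solve for f: f(k) = (k + 1)/4 (degree 1 ≤ 1).
R(k) = B(k−1)·f(k)/C(k) = (k + 1)/(4*k + 9); s_k = R·t_k = 5**k*(k + 1).
s_(k+1) − s_k = 5**k*(4*k + 9) = t_k.
Σ_(k=0)^n t_k = s_(n+1) − s_(0) = (5**(n + 1)*(n + 2)) − (1), i.e. 5*5**n*n + 10*5**n - 1.

S(n) = 5*5**n*n + 10*5**n - 1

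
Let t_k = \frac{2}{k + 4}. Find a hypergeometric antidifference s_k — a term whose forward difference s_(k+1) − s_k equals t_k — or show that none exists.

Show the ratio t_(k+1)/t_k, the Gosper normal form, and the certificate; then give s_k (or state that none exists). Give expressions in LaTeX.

no hypergeometric antidifference exists

The ratio is (k + 4)/(k + 5).
Take A(k)=k + 4, B(k)=k + 5, C(k)=1.
Solve (k + 4)·f(k+1) − (k + 4)·f(k) = 1.
From deg A=1, deg B=1, deg C=0: d=0.
Put f(k) = c0: A·f(k+1) − B(k−1)·f(k) − C = -1; need -1 = 0 — inconsistent ⇒ no f, not summable.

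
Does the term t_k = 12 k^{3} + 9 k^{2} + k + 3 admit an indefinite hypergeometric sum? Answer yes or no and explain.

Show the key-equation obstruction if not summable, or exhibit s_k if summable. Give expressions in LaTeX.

Compute t_(k+1)/t_k: get (12*k**3 + 45*k**2 + 55*k + 25)/(12*k**3 + 9*k**2 + k + 3).
Take A(k)=1, B(k)=1, C(k)=k**3 + 3*k**2/4 + k/12 + 1/4.
Key eq: (1)·f(k+1) = (1)·f(k) + (k**3 + 3*k**2/4 + k/12 + 1/4).
Bound: deg f ≤ 4.
Coefficient equations give f(k) = k*(3*k**3 - 3*k**2 - k + 4)/12.
Get s_k = R·t_k = k*(3*k**3 - 3*k**2 - k + 4) with R(k) = B(k−1)f(k)/C(k) = k*(3*k**3 - 3*k**2 - k + 4)/(12*k**3 + 9*k**2 + k + 3).
Check: Δs_k = 12*k**3 + 9*k**2 + k + 3. ✓

Yes. s_k = k \left(3 k^{3} - 3 k^{2} - k + 4\right).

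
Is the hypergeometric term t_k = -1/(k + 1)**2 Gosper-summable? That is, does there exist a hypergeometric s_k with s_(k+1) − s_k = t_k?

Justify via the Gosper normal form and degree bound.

Ratio r(k) = (k + 1)**2/(k + 2)**2.
Gosper form: A/B · C(k+1)/C(k) with A=k**2 + 2*k + 1, B=k**2 + 4*k + 4, C=1.
Solve (k**2 + 2*k + 1)·f(k+1) − (k**2 + 2*k + 1)·f(k) = 1.
Bound: deg f ≤ 0.
f = c0 ⇒ A·f(k+1) − B(k−1)·f(k) − C = -1. The system {-1 = 0} is inconsistent; no antidifference.

No. Not Gosper-summable.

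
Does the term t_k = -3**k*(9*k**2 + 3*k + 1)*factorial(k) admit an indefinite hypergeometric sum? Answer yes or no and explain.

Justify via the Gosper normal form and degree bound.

Ratio r(k) = 3*(9*k**3 + 30*k**2 + 34*k + 13)/(9*k**2 + 3*k + 1).
Gosper form: A/B · C(k+1)/C(k) with A=3*k + 3, B=1, C=k**2 + k/3 + 1/9.
Need (3*k + 3)·f(k+1) − (1)·f(k) = k**2 + k/3 + 1/9.
d = 1 from the (1,0,2) case.
Solving with deg f ≤ 1: f(k) = (3*k - 4)/9.
Then R = B(k−1)f/C = (3*k - 4)/(9*k**2 + 3*k + 1), so s_k = R(k)·t_k = -3**k*(3*k - 4)*factorial(k).
s_(k+1) − s_k = -3**k*(9*k**2 + 3*k + 1)*factorial(k) = t_k.

Yes. s_k = -3**k*(3*k - 4)*factorial(k).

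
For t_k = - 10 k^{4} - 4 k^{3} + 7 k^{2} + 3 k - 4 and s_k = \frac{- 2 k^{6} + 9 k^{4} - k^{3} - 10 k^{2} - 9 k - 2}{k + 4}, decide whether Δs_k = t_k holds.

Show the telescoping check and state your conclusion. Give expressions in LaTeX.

s_(k+1) = (-9*k - 2*(k + 1)**6 + 9*(k + 1)**4 - (k + 1)**3 - 10*(k + 1)**2 - 11)/(k + 5)
s_(k+1) − s_k = (-10*k**6 - 78*k**5 - 133*k**4 + 6*k**3 + 95*k**2 - 50)/(k**2 + 9*k + 20)
(s_(k+1) − s_k) − t_k = 2*(8*k**5 + 48*k**4 + 10*k**3 - 34*k**2 - 12*k + 15)/(k**2 + 9*k + 20)

Invalid: residual \frac{2 \left(8 k^{5} + 48 k^{4} + 10 k^{3} - 34 k^{2} - 12 k + 15\right)}{k^{2} + 9 k + 20} ≠ 0.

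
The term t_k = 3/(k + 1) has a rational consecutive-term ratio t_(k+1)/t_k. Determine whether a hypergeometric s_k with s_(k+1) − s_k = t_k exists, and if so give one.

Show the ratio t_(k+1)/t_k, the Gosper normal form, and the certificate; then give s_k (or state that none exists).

no hypergeometric antidifference exists

The ratio is (k + 1)/(k + 2).
Gosper form: A/B · C(k+1)/C(k) with A=k + 1, B=k + 2, C=1.
f must satisfy (k + 1)·f(k+1) − (k + 1)·f(k) = 1.
From deg A=1, deg B=1, deg C=0: d=0.
f = c0 ⇒ A·f(k+1) − B(k−1)·f(k) − C = -1. The system {-1 = 0} is inconsistent; no antidifference.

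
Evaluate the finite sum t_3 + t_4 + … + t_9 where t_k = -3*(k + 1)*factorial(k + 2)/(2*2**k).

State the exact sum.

Ratio r(k) = (k + 2)*(k + 3)/(2*(k + 1)).
So A=k/2 + 3/2 and B=1, with C=k + 1.
Key eq: (k/2 + 3/2)·f(k+1) = (1)·f(k) + (k + 1).
From deg A=1, deg B=0, deg C=1: d=0.
Match coefficients ⇒ f(k) = 2.
R(k) = B(k−1)·f(k)/C(k) = 2/(k + 1); s_k = R·t_k = -3*factorial(k + 2)/2**k.
s_(k+1) − s_k = -3*(k + 1)*factorial(k + 2)/(2*2**k) = t_k.
Σ_(k=3)^(9) t_k = s_(10) − s_(3) = -1403325 − (-45) = -1403280.

Σ = -1403280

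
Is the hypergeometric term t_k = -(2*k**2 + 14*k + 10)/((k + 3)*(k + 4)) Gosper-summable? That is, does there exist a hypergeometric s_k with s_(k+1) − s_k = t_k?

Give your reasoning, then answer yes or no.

Yes. s_k = -2*k*(3*k + 2)/(3*k + 9).

Step 1: r(k) = (k + 3)*(7*k + (k + 1)**2 + 12)/((k + 5)*(k**2 + 7*k + 5)).
Gosper form: A/B · C(k+1)/C(k) with A=k + 3, B=k + 5, C=k**2 + 7*k + 5.
f must satisfy (k + 3)·f(k+1) − (k + 4)·f(k) = k**2 + 7*k + 5.
d = 2 from the (1,1,2) case.
A polynomial solution: f(k) = k*(3*k + 2)/3.
R(k) = B(k−1)·f(k)/C(k) = k*(k + 4)*(3*k + 2)/(3*(k**2 + 7*k + 5)); s_k = R·t_k = -2*k*(3*k + 2)/(3*k + 9).
Verify: 2*(-k**2 - 7*k - 5)/(k**2 + 7*k + 12) matches t_k.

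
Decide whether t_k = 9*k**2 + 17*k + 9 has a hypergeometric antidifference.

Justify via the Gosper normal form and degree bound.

Yes. s_k = k*(3*k**2 + 4*k + 2).

t_(k+1)/t_k = (9*k**2 + 35*k + 35)/(9*k**2 + 17*k + 9).
So A=1 and B=1, with C=k**2 + 17*k/9 + 1.
Key eq: (1)·f(k+1) = (1)·f(k) + (k**2 + 17*k/9 + 1).
Degrees (0,0,2) ⇒ d ≤ 3.
Solve for f: f(k) = k*(3*k**2 + 4*k + 2)/9 (degree 3 ≤ 3).
R(k) = B(k−1)·f(k)/C(k) = k*(3*k**2 + 4*k + 2)/(9*k**2 + 17*k + 9); s_k = R·t_k = k*(3*k**2 + 4*k + 2).
s_(k+1) − s_k = 9*k**2 + 17*k + 9 = t_k.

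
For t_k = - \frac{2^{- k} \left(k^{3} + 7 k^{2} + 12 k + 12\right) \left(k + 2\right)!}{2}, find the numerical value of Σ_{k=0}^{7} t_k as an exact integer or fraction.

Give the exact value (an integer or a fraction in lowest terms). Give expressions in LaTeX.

r(k) = (k**4 + 13*k**3 + 59*k**2 + 119*k + 96)/(2*(k**3 + 7*k**2 + 12*k + 12)) after simplifying.
So A=k/2 + 3/2 and B=1, with C=k**3 + 7*k**2 + 12*k + 12.
Solve (k/2 + 3/2)·f(k+1) − (1)·f(k) = k**3 + 7*k**2 + 12*k + 12.
Bound: deg f ≤ 2.
A polynomial solution: f(k) = 2*(k**2 + 4*k - 3).
Certificate R = B(k−1)f/C = 2*(k**2 + 4*k - 3)/(k**3 + 7*k**2 + 12*k + 12) gives s_k = -(k**2 + 4*k - 3)*factorial(k + 2)/2**k.
Verify: -(k**3 + 7*k**2 + 12*k + 12)*factorial(k + 2)/(2*2**k) matches t_k.
Σ_(k=0)^(7) t_k = s_(8) − s_(0) = -1318275 − (6) = -1318281.

Σ = -1318281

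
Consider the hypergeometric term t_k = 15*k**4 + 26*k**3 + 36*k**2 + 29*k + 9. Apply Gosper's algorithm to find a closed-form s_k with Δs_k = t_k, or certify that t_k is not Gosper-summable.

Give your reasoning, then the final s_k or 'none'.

The ratio is (15*k**4 + 86*k**3 + 204*k**2 + 239*k + 115)/(15*k**4 + 26*k**3 + 36*k**2 + 29*k + 9).
A = 1, B = 1, C = k**4 + 26*k**3/15 + 12*k**2/5 + 29*k/15 + 3/5.
Key eq: (1)·f(k+1) = (1)·f(k) + (k**4 + 26*k**3/15 + 12*k**2/5 + 29*k/15 + 3/5).
Degrees (0,0,4) ⇒ d ≤ 5.
Solving with deg f ≤ 5: f(k) = k**2*(3*k**3 - k**2 + 4*k + 3)/15.
So s_k = (B(k−1)f/C)·t_k = (k**2*(3*k**3 - k**2 + 4*k + 3)/(15*k**4 + 26*k**3 + 36*k**2 + 29*k + 9))·t_k = k**2*(3*k**3 - k**2 + 4*k + 3).
s_(k+1) − s_k = 15*k**4 + 26*k**3 + 36*k**2 + 29*k + 9 = t_k.

s_k = k**2*(3*k**3 - k**2 + 4*k + 3)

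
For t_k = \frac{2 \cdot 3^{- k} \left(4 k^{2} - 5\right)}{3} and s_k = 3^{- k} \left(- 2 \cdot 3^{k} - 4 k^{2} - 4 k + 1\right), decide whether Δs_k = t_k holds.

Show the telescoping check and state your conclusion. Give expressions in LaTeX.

valid; difference matches t_k

s_(k+1) = (-6*3**k - 4*k**2 - 12*k - 7)/(3*3**k)
s_(k+1) − s_k = 2*(4*k**2 - 5)/(3*3**k)
(s_(k+1) − s_k) − t_k = 0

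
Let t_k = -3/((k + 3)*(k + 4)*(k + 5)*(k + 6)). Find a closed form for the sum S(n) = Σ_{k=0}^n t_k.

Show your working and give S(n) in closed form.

S(n) = (-n**3 - 15*n**2 - 74*n - 60)/(60*(n**3 + 15*n**2 + 74*n + 120))

r(k) = (k + 3)/(k + 7) after simplifying.
So A=k + 3 and B=k + 7, with C=1.
Set up (k + 3)·f(k+1) − (k + 6)·f(k) − (1) = 0.
From deg A=1, deg B=1, deg C=0: d=3.
Coefficient equations give f(k) = k*(k**2 + 12*k + 47)/180.
Certificate R = B(k−1)f/C = k*(k + 6)*(k**2 + 12*k + 47)/180 gives s_k = k*(-k**2 - 12*k - 47)/(60*(k + 3)*(k + 4)*(k + 5)).
Δs = -3/(k**4 + 18*k**3 + 119*k**2 + 342*k + 360), as required.
Telescope: S(n) = s_(n+1) − s_(0) = (-n**3 - 15*n**2 - 74*n - 60)/(60*(n**3 + 15*n**2 + 74*n + 120)) − (0) = (-n**3 - 15*n**2 - 74*n - 60)/(60*(n**3 + 15*n**2 + 74*n + 120)).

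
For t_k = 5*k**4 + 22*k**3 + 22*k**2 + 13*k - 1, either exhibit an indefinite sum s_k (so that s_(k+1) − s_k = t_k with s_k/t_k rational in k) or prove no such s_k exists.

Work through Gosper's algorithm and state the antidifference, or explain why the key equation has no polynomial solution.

s_k = k*(k**4 + 3*k**3 - 2*k**2 + k - 4)

Step 1: r(k) = (5*k**4 + 42*k**3 + 118*k**2 + 143*k + 61)/(5*k**4 + 22*k**3 + 22*k**2 + 13*k - 1).
A = 1, B = 1, C = k**4 + 22*k**3/5 + 22*k**2/5 + 13*k/5 - 1/5.
Set up (1)·f(k+1) − (1)·f(k) − (k**4 + 22*k**3/5 + 22*k**2/5 + 13*k/5 - 1/5) = 0.
d = 5 from the (0,0,4) case.
Solving with deg f ≤ 5: f(k) = k*(k**4 + 3*k**3 - 2*k**2 + k - 4)/5.
So s_k = (B(k−1)f/C)·t_k = (k*(k**4 + 3*k**3 - 2*k**2 + k - 4)/(5*k**4 + 22*k**3 + 22*k**2 + 13*k - 1))·t_k = k*(k**4 + 3*k**3 - 2*k**2 + k - 4).
Δs = 5*k**4 + 22*k**3 + 22*k**2 + 13*k - 1, as required.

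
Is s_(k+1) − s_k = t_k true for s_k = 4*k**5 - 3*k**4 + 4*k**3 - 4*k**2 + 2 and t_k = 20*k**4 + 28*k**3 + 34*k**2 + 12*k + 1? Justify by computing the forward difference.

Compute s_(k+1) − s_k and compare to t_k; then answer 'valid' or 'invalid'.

valid (s_(k+1) − s_k reduces to t_k)

s_(k+1) = 4*k**5 + 17*k**4 + 32*k**3 + 30*k**2 + 12*k + 3
s_(k+1) − s_k = 20*k**4 + 28*k**3 + 34*k**2 + 12*k + 1
(s_(k+1) − s_k) − t_k = 0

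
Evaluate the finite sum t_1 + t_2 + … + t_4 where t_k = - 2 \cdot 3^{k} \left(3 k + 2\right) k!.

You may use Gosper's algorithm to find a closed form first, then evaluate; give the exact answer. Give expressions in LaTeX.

Σ = -58314

Step 1: r(k) = 3*(k + 1)*(3*k + 5)/(3*k + 2).
So A=3*k + 3 and B=1, with C=k + 2/3.
Set up (3*k + 3)·f(k+1) − (1)·f(k) − (k + 2/3) = 0.
d = 0 from the (1,0,1) case.
Solving with deg f ≤ 0: f(k) = 1/3.
Certificate R = B(k−1)f/C = 1/(3*k + 2) gives s_k = -2*3**k*factorial(k).
Check: Δs_k = -2*3**k*(3*k + 2)*factorial(k). ✓
Telescoping: Σ = s_(5) − s_(1) = -58320 − (-6) = -58314.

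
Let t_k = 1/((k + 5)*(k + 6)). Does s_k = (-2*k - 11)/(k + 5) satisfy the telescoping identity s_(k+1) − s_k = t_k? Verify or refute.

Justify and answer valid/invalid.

valid; difference matches t_k

s_(k+1) = (-2*k - 13)/(k + 6)
s_(k+1) − s_k = 1/(k**2 + 11*k + 30)
(s_(k+1) − s_k) − t_k = 0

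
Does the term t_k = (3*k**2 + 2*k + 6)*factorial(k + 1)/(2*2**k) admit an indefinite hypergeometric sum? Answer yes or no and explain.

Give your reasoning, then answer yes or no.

r(k) = (k + 2)*(2*k + 3*(k + 1)**2 + 8)/(2*(3*k**2 + 2*k + 6)) after simplifying.
Normal form (A,B,C) = (k/2 + 1, 1, k**2 + 2*k/3 + 2).
Need (k/2 + 1)·f(k+1) − (1)·f(k) = k**2 + 2*k/3 + 2.
Degrees (1,0,2) ⇒ d ≤ 1.
Solving with deg f ≤ 1: f(k) = 2*(3*k - 1)/3.
Certificate R = B(k−1)f/C = 2*(3*k - 1)/(3*k**2 + 2*k + 6) gives s_k = (3*k - 1)*factorial(k + 1)/2**k.
s_(k+1) − s_k = (3*k**2 + 2*k + 6)*factorial(k + 1)/(2*2**k) = t_k.

Yes. s_k = (3*k - 1)*factorial(k + 1)/2**k.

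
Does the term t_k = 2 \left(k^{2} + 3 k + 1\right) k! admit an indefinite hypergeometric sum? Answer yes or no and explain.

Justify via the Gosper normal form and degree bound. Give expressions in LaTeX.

Ratio r(k) = (k + 1)*(3*k + (k + 1)**2 + 4)/(k**2 + 3*k + 1).
A = k + 1, B = 1, C = k**2 + 3*k + 1.
f must satisfy (k + 1)·f(k+1) − (1)·f(k) = k**2 + 3*k + 1.
Degrees (1,0,2) ⇒ d ≤ 1.
Match coefficients ⇒ f(k) = k + 2.
Then R = B(k−1)f/C = (k + 2)/(k**2 + 3*k + 1), so s_k = R(k)·t_k = 2*(k + 2)*factorial(k).
Δs = 2*(k**2 + 3*k + 1)*factorial(k), as required.

Yes. s_k = 2 \left(k + 2\right) k!.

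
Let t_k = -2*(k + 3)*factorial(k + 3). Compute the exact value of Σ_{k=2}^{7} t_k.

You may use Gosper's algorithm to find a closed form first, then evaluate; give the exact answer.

Ratio r(k) = (k + 4)**2/(k + 3).
Gosper form: A/B · C(k+1)/C(k) with A=k + 4, B=1, C=k + 3.
Set up (k + 4)·f(k+1) − (1)·f(k) − (k + 3) = 0.
Bound: deg f ≤ 0.
A polynomial solution: f(k) = 1.
Then R = B(k−1)f/C = 1/(k + 3), so s_k = R(k)·t_k = -2*factorial(k + 3).
s_(k+1) − s_k = -2*(k + 3)*factorial(k + 3) = t_k.
Sum = s_(8) − s_(2); s_(8) = -79833600, s_(2) = -240 ⇒ -79833360.

Σ = -79833360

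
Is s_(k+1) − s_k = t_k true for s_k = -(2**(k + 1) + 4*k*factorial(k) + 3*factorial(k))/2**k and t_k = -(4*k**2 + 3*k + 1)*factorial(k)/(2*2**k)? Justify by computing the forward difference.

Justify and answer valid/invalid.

Valid: the claim telescopes to t_k.

s_(k+1) = -(4*2**k + 4*k**2*factorial(k) + 11*k*factorial(k) + 7*factorial(k))/(2*2**k)
s_(k+1) − s_k = -(4*k**2 + 3*k + 1)*factorial(k)/(2*2**k)
(s_(k+1) − s_k) − t_k = 0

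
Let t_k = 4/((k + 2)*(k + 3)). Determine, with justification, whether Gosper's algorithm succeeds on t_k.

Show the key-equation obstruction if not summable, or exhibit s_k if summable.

The ratio is (k + 2)/(k + 4).
So A=k + 2 and B=k + 4, with C=1.
Key eq: (k + 2)·f(k+1) = (k + 3)·f(k) + (1).
deg f ≤ 1 (via 1,1,0).
Solve for f: f(k) = k/2 (degree 1 ≤ 1).
So s_k = (B(k−1)f/C)·t_k = (k*(k + 3)/2)·t_k = 2*k/(k + 2).
Check: Δs_k = 4/(k**2 + 5*k + 6). ✓

Yes. s_k = 2*k/(k + 2).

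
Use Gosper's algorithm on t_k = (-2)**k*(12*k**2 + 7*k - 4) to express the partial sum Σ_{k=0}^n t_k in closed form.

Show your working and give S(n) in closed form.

S(n) = 8*(-2)**n*n**2 + 10*(-2)**n*n - 2*(-2)**n - 2

Compute t_(k+1)/t_k: get 2*(-12*k**2 - 31*k - 15)/(12*k**2 + 7*k - 4).
Take A(k)=-2, B(k)=1, C(k)=k**2 + 7*k/12 - 1/3.
Set up (-2)·f(k+1) − (1)·f(k) − (k**2 + 7*k/12 - 1/3) = 0.
From deg A=0, deg B=0, deg C=2: d=2.
Match coefficients ⇒ f(k) = -(4*k**2 - 3*k - 2)/12.
Certificate R = B(k−1)f/C = -(4*k**2 - 3*k - 2)/(12*k**2 + 7*k - 4) gives s_k = (-2)**k*(-4*k**2 + 3*k + 2).
Check: Δs_k = (-2)**k*(12*k**2 + 7*k - 4). ✓
Telescope: S(n) = s_(n+1) − s_(0) = (-2)**(n + 1)*(-4*n**2 - 5*n + 1) − (2) = 8*(-2)**n*n**2 + 10*(-2)**n*n - 2*(-2)**n - 2.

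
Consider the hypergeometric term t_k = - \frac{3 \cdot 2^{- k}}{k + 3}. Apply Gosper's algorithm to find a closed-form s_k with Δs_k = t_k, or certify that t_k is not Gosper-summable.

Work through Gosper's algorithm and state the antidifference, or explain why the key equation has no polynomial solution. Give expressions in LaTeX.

Step 1: r(k) = (k + 3)/(2*(k + 4)).
A = k/2 + 3/2, B = k + 4, C = 1.
Key eq: (k/2 + 3/2)·f(k+1) = (k + 3)·f(k) + (1).
Bound: deg f ≤ -1.
Bound -1 < 0, so the key equation has no polynomial solution.

no hypergeometric antidifference exists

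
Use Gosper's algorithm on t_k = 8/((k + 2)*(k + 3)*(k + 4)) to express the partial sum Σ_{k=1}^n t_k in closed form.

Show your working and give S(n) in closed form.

S(n) = n*(n + 7)/(3*(n**2 + 7*n + 12))

The ratio is (k + 2)/(k + 5).
Take A(k)=k + 2, B(k)=k + 5, C(k)=1.
Key eq: (k + 2)·f(k+1) = (k + 4)·f(k) + (1).
Degrees (1,1,0) ⇒ d ≤ 2.
Solving with deg f ≤ 2: f(k) = k*(k + 5)/12.
Then R = B(k−1)f/C = k*(k + 4)*(k + 5)/12, so s_k = R(k)·t_k = 2*k*(k + 5)/(3*(k + 2)*(k + 3)).
Δs = 8/(k**3 + 9*k**2 + 26*k + 24), as required.
Σ_(k=1)^n t_k = s_(n+1) − s_(1) = (2*(n**2 + 7*n + 6)/(3*(n**2 + 7*n + 12))) − (1/3), i.e. n*(n + 7)/(3*(n**2 + 7*n + 12)).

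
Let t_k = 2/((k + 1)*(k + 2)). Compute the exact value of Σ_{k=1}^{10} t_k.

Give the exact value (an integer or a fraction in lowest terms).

r(k) = (k + 1)/(k + 3) after simplifying.
Factor: A=k + 1; B=k + 3; C=1.
f must satisfy (k + 1)·f(k+1) − (k + 2)·f(k) = 1.
Bound: deg f ≤ 1.
Coefficient equations give f(k) = k.
Then R = B(k−1)f/C = k*(k + 2), so s_k = R(k)·t_k = 2*k/(k + 1).
Verify: 2/(k**2 + 3*k + 2) matches t_k.
Evaluate s at k=11 and k=1: 11/6 and 1; difference 5/6.

Σ = 5/6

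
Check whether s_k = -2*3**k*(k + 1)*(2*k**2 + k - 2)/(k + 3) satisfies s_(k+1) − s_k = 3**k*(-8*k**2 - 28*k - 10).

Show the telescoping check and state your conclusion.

s_(k+1) = -6*3**k*(k + 2)*(k + 2*(k + 1)**2 - 1)/(k + 4)
s_(k+1) − s_k = 3**k*(-8*k**4 - 68*k**3 - 206*k**2 - 222*k - 52)/(k**2 + 7*k + 12)
(s_(k+1) − s_k) − t_k = 3**k*(16*k**3 + 96*k**2 + 184*k + 68)/(k**2 + 7*k + 12)

Invalid: residual 3**k*(16*k**3 + 96*k**2 + 184*k + 68)/(k**2 + 7*k + 12) ≠ 0.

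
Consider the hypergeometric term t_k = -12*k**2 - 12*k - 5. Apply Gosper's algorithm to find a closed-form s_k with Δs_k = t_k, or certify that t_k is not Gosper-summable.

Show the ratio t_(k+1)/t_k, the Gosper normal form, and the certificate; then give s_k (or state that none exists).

r(k) = (12*k**2 + 36*k + 29)/(12*k**2 + 12*k + 5) after simplifying.
A = 1, B = 1, C = k**2 + k + 5/12.
Set up (1)·f(k+1) − (1)·f(k) − (k**2 + k + 5/12) = 0.
Bound: deg f ≤ 3.
Solving with deg f ≤ 3: f(k) = k*(4*k**2 + 1)/12.
Then R = B(k−1)f/C = k*(4*k**2 + 1)/(12*k**2 + 12*k + 5), so s_k = R(k)·t_k = -4*k**3 - k.
s_(k+1) − s_k = -12*k**2 - 12*k - 5 = t_k.

s_k = -4*k**3 - k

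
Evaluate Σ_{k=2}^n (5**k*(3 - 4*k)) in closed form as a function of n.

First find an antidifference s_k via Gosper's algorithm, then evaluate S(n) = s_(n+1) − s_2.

S(n) = 5**(n + 1)*(1 - n)

r(k) = 5*(4*k + 1)/(4*k - 3) after simplifying.
Factor: A=5; B=1; C=k - 3/4.
Set up (5)·f(k+1) − (1)·f(k) − (k - 3/4) = 0.
Degrees (0,0,1) ⇒ d ≤ 1.
Coefficient equations give f(k) = (k - 2)/4.
So s_k = (B(k−1)f/C)·t_k = ((k - 2)/(4*k - 3))·t_k = 5**k*(2 - k).
Verify: 5**k*(3 - 4*k) matches t_k.
Evaluate: s_(n+1) = 5**(n + 1)*(1 - n); subtract s_(2) = 0 ⇒ S(n) = 5**(n + 1)*(1 - n).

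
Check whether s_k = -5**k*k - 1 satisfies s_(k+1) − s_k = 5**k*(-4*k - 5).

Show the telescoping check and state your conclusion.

Valid: the claim telescopes to t_k.

s_(k+1) = -5*5**k*(k + 1) - 1
s_(k+1) − s_k = 5**k*(-4*k - 5)
(s_(k+1) − s_k) − t_k = 0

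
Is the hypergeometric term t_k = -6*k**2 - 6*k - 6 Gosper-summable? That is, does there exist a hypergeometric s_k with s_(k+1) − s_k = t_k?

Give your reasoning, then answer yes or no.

Yes. s_k = 2*k*(-k**2 - 2).

r(k) = (k + (k + 1)**2 + 2)/(k**2 + k + 1) after simplifying.
Factor: A=1; B=1; C=k**2 + k + 1.
Key eq: (1)·f(k+1) = (1)·f(k) + (k**2 + k + 1).
d = 3 from the (0,0,2) case.
Match coefficients ⇒ f(k) = k*(k**2 + 2)/3.
Certificate R = B(k−1)f/C = k*(k**2 + 2)/(3*(k**2 + k + 1)) gives s_k = 2*k*(-k**2 - 2).
Δs = -6*k**2 - 6*k - 6, as required.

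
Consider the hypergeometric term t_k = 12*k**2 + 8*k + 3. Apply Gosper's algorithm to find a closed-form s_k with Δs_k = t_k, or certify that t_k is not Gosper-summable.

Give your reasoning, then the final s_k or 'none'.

t_(k+1)/t_k = (12*k**2 + 32*k + 23)/(12*k**2 + 8*k + 3).
Gosper form: A/B · C(k+1)/C(k) with A=1, B=1, C=k**2 + 2*k/3 + 1/4.
Key eq: (1)·f(k+1) = (1)·f(k) + (k**2 + 2*k/3 + 1/4).
d = 3 from the (0,0,2) case.
A polynomial solution: f(k) = k*(4*k**2 - 2*k + 1)/12.
Then R = B(k−1)f/C = k*(4*k**2 - 2*k + 1)/(12*k**2 + 8*k + 3), so s_k = R(k)·t_k = k*(4*k**2 - 2*k + 1).
Verify: 12*k**2 + 8*k + 3 matches t_k.

s_k = k*(4*k**2 - 2*k + 1)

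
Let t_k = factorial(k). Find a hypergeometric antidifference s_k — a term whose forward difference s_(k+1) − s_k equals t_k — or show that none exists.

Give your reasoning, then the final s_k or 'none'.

r(k) = k + 1 after simplifying.
Normal form (A,B,C) = (k + 1, 1, 1).
Need (k + 1)·f(k+1) − (1)·f(k) = 1.
From deg A=1, deg B=0, deg C=0: d=-1.
Bound -1 < 0, so the key equation has no polynomial solution.

none — t_k is not Gosper-summable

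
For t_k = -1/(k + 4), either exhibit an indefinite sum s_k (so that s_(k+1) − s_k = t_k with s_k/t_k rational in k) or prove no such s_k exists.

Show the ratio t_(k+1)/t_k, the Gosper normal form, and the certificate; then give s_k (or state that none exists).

Compute t_(k+1)/t_k: get (k + 4)/(k + 5).
Normal form (A,B,C) = (k + 4, k + 5, 1).
Need (k + 4)·f(k+1) − (k + 4)·f(k) = 1.
deg f ≤ 0 (via 1,1,0).
Put f(k) = c0: A·f(k+1) − B(k−1)·f(k) − C = -1; need -1 = 0 — inconsistent ⇒ no f, not summable.

no hypergeometric antidifference exists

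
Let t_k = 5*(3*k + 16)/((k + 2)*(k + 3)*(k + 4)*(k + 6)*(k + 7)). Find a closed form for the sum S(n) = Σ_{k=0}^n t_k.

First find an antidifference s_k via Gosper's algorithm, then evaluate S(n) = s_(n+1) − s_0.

Compute t_(k+1)/t_k: get (k + 2)*(k + 6)*(3*k + 19)/((k + 5)*(k + 8)*(3*k + 16)).
Gosper form: A/B · C(k+1)/C(k) with A=k + 2, B=k + 8, C=k**2 + 31*k/3 + 80/3.
Solve (k + 2)·f(k+1) − (k + 7)·f(k) = k**2 + 31*k/3 + 80/3.
Bound: deg f ≤ 5.
Solving with deg f ≤ 5: f(k) = k*(k + 4)*(k + 5)*(k**2 + 11*k + 36)/108.
Certificate R = B(k−1)f/C = k*(k + 4)*(k + 7)*(k**2 + 11*k + 36)/(36*(3*k + 16)) gives s_k = 5*k*(k**2 + 11*k + 36)/(36*(k**3 + 11*k**2 + 36*k + 36)).
Verify: 5*(3*k + 16)/(k**5 + 22*k**4 + 185*k**3 + 740*k**2 + 1404*k + 1008) matches t_k.
Σ_(k=0)^n t_k = s_(n+1) − s_(0) = (5*(n**3 + 14*n**2 + 61*n + 48)/(36*(n**3 + 14*n**2 + 61*n + 84))) − (0), i.e. 5*(n**3 + 14*n**2 + 61*n + 48)/(36*(n**3 + 14*n**2 + 61*n + 84)).

S(n) = 5*(n**3 + 14*n**2 + 61*n + 48)/(36*(n**3 + 14*n**2 + 61*n + 84))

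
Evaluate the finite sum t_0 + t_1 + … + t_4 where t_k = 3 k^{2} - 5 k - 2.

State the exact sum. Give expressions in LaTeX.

r(k) = (3*k**2 + k - 4)/(3*k**2 - 5*k - 2) after simplifying.
Factor: A=1; B=1; C=k**2 - 5*k/3 - 2/3.
Key eq: (1)·f(k+1) = (1)·f(k) + (k**2 - 5*k/3 - 2/3).
deg f ≤ 3 (via 0,0,2).
Solving with deg f ≤ 3: f(k) = k*(k**2 - 4*k + 1)/3.
Then R = B(k−1)f/C = k*(k**2 - 4*k + 1)/((k - 2)*(3*k + 1)), so s_k = R(k)·t_k = k*(k**2 - 4*k + 1).
s_(k+1) − s_k = 3*k**2 - 5*k - 2 = t_k.
Telescoping: Σ = s_(5) − s_(0) = 30 − (0) = 30.

Σ = 30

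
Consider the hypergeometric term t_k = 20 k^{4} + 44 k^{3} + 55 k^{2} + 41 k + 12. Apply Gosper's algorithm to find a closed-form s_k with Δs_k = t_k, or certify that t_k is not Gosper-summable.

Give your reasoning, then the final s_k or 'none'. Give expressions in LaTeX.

Ratio r(k) = (20*k**4 + 124*k**3 + 307*k**2 + 363*k + 172)/(20*k**4 + 44*k**3 + 55*k**2 + 41*k + 12).
Take A(k)=1, B(k)=1, C(k)=k**4 + 11*k**3/5 + 11*k**2/4 + 41*k/20 + 3/5.
Need (1)·f(k+1) − (1)·f(k) = k**4 + 11*k**3/5 + 11*k**2/4 + 41*k/20 + 3/5.
deg f ≤ 5 (via 0,0,4).
Solve for f: f(k) = k**2*(4*k**3 + k**2 + 3*k + 4)/20 (degree 5 ≤ 5).
Get s_k = R·t_k = k**2*(4*k**3 + k**2 + 3*k + 4) with R(k) = B(k−1)f(k)/C(k) = k**2*(4*k**3 + k**2 + 3*k + 4)/(20*k**4 + 44*k**3 + 55*k**2 + 41*k + 12).
Verify: 20*k**4 + 44*k**3 + 55*k**2 + 41*k + 12 matches t_k.

s_k = k^{2} \left(4 k^{3} + k^{2} + 3 k + 4\right)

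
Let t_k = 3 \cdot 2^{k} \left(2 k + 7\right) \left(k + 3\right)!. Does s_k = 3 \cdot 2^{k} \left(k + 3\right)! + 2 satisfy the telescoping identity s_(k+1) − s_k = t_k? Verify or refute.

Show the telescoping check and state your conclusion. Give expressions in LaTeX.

s_(k+1) = 3*2**(k + 1)*factorial(k + 4) + 2
s_(k+1) − s_k = 3*2**k*(2*k + 7)*factorial(k + 3)
(s_(k+1) − s_k) − t_k = 0

Valid — Δs_k = t_k.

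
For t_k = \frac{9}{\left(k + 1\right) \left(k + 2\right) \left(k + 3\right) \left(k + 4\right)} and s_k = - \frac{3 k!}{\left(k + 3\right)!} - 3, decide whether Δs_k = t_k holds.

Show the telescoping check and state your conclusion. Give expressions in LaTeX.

valid (s_(k+1) − s_k reduces to t_k)

s_(k+1) = -3*factorial(k + 1)/factorial(k + 4) - 3
s_(k+1) − s_k = 9/((k + 1)*(k + 2)*(k + 3)*(k + 4))
(s_(k+1) − s_k) − t_k = 0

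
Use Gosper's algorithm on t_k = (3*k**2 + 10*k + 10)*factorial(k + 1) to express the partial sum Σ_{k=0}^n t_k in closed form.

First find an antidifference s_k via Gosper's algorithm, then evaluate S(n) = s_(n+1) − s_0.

S(n) = 3*n*factorial(n + 2) + 7*factorial(n + 2) - 4

Compute t_(k+1)/t_k: get (k + 2)*(10*k + 3*(k + 1)**2 + 20)/(3*k**2 + 10*k + 10).
Normal form (A,B,C) = (k + 2, 1, k**2 + 10*k/3 + 10/3).
Need (k + 2)·f(k+1) − (1)·f(k) = k**2 + 10*k/3 + 10/3.
d = 1 from the (1,0,2) case.
Solving with deg f ≤ 1: f(k) = (3*k + 4)/3.
Get s_k = R·t_k = (3*k + 4)*factorial(k + 1) with R(k) = B(k−1)f(k)/C(k) = (3*k + 4)/(3*k**2 + 10*k + 10).
Check: Δs_k = (3*k**2 + 10*k + 10)*factorial(k + 1). ✓
Telescope: S(n) = s_(n+1) − s_(0) = (3*n + 7)*factorial(n + 2) − (4) = 3*n*factorial(n + 2) + 7*factorial(n + 2) - 4.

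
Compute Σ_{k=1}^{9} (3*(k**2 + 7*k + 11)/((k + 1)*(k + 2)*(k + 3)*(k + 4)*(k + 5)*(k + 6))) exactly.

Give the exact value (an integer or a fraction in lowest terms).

The ratio is (k + 1)*(7*k + (k + 1)**2 + 18)/((k + 7)*(k**2 + 7*k + 11)).
Take A(k)=k + 1, B(k)=k + 7, C(k)=k**2 + 7*k + 11.
Need (k + 1)·f(k+1) − (k + 6)·f(k) = k**2 + 7*k + 11.
Degrees (1,1,2) ⇒ d ≤ 5.
Solving with deg f ≤ 5: f(k) = k*(k + 2)*(k + 4)*(k**2 + 9*k + 23)/45.
R(k) = B(k−1)·f(k)/C(k) = k*(k + 2)*(k + 4)*(k + 6)*(k**2 + 9*k + 23)/(45*(k**2 + 7*k + 11)); s_k = R·t_k = k*(k**2 + 9*k + 23)/(15*(k**3 + 9*k**2 + 23*k + 15)).
Check: Δs_k = 3*(k**2 + 7*k + 11)/(k**6 + 21*k**5 + 175*k**4 + 735*k**3 + 1624*k**2 + 1764*k + 720). ✓
Evaluate s at k=10 and k=1: 142/2145 and 11/240; difference 233/11440.

Σ = 233/11440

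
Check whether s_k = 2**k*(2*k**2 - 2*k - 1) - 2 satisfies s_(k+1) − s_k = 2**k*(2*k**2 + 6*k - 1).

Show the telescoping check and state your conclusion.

s_(k+1) = 2*2**k*(-2*k + 2*(k + 1)**2 - 3) - 2
s_(k+1) − s_k = 2**k*(2*k**2 + 6*k - 1)
(s_(k+1) − s_k) − t_k = 0

valid; difference matches t_k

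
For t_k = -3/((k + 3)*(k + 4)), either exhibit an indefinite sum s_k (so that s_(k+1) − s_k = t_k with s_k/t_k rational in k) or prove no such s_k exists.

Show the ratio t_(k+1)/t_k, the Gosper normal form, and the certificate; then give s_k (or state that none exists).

r(k) = (k + 3)/(k + 5) after simplifying.
A = k + 3, B = k + 5, C = 1.
Solve (k + 3)·f(k+1) − (k + 4)·f(k) = 1.
Bound: deg f ≤ 1.
Solving with deg f ≤ 1: f(k) = k/3.
R(k) = B(k−1)·f(k)/C(k) = k*(k + 4)/3; s_k = R·t_k = -k/(k + 3).
s_(k+1) − s_k = -3/(k**2 + 7*k + 12) = t_k.

s_k = -k/(k + 3)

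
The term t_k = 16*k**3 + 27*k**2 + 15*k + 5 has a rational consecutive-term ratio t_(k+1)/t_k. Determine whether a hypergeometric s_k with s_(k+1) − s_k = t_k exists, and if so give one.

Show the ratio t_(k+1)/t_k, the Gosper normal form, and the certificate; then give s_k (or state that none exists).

t_(k+1)/t_k = (16*k**3 + 75*k**2 + 117*k + 63)/(16*k**3 + 27*k**2 + 15*k + 5).
Factor: A=1; B=1; C=k**3 + 27*k**2/16 + 15*k/16 + 5/16.
Need (1)·f(k+1) − (1)·f(k) = k**3 + 27*k**2/16 + 15*k/16 + 5/16.
deg f ≤ 4 (via 0,0,3).
A polynomial solution: f(k) = k*(4*k**3 + k**2 - 2*k + 2)/16.
So s_k = (B(k−1)f/C)·t_k = (k*(4*k**3 + k**2 - 2*k + 2)/(16*k**3 + 27*k**2 + 15*k + 5))·t_k = k*(4*k**3 + k**2 - 2*k + 2).
Verify: 16*k**3 + 27*k**2 + 15*k + 5 matches t_k.

s_k = k*(4*k**3 + k**2 - 2*k + 2)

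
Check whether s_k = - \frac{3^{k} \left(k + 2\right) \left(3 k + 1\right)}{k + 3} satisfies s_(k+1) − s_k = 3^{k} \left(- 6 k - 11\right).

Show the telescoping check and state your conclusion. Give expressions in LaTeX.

Invalid: residual \frac{3^{k} \left(6 k^{2} + 26 k + 32\right)}{k^{2} + 7 k + 12} ≠ 0.

s_(k+1) = -3**(k + 1)*(k + 3)*(3*k + 4)/(k + 4)
s_(k+1) − s_k = 3**k*(-6*k**3 - 47*k**2 - 123*k - 100)/(k**2 + 7*k + 12)
(s_(k+1) − s_k) − t_k = 3**k*(6*k**2 + 26*k + 32)/(k**2 + 7*k + 12)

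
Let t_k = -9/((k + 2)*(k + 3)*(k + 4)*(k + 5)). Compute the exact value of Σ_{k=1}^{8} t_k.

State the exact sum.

Σ = -69/1430

The ratio is (k + 2)/(k + 6).
Normal form (A,B,C) = (k + 2, k + 6, 1).
f must satisfy (k + 2)·f(k+1) − (k + 5)·f(k) = 1.
Bound: deg f ≤ 3.
A polynomial solution: f(k) = k*(k**2 + 9*k + 26)/72.
Then R = B(k−1)f/C = k*(k + 5)*(k**2 + 9*k + 26)/72, so s_k = R(k)·t_k = k*(-k**2 - 9*k - 26)/(8*(k + 2)*(k + 3)*(k + 4)).
Δs = -9/(k**4 + 14*k**3 + 71*k**2 + 154*k + 120), as required.
Evaluate s at k=9 and k=1: -141/1144 and -3/40; difference -69/1430.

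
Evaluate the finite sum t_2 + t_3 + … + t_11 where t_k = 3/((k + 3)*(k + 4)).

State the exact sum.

Σ = 2/5

t_(k+1)/t_k = (k + 3)/(k + 5).
Factor: A=k + 3; B=k + 5; C=1.
f must satisfy (k + 3)·f(k+1) − (k + 4)·f(k) = 1.
From deg A=1, deg B=1, deg C=0: d=1.
A polynomial solution: f(k) = k/3.
Get s_k = R·t_k = k/(k + 3) with R(k) = B(k−1)f(k)/C(k) = k*(k + 4)/3.
Δs = 3/(k**2 + 7*k + 12), as required.
Sum = s_(12) − s_(2); s_(12) = 4/5, s_(2) = 2/5 ⇒ 2/5.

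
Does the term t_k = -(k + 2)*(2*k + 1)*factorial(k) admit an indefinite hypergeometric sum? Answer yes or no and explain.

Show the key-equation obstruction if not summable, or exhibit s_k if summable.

The ratio is (k + 1)*(k + 3)*(2*k + 3)/((k + 2)*(2*k + 1)).
Normal form (A,B,C) = (k + 1, 1, k**2 + 5*k/2 + 1).
Key eq: (k + 1)·f(k+1) = (1)·f(k) + (k**2 + 5*k/2 + 1).
Bound: deg f ≤ 1.
Match coefficients ⇒ f(k) = (2*k + 3)/2.
Get s_k = R·t_k = -(2*k + 3)*factorial(k) with R(k) = B(k−1)f(k)/C(k) = (2*k + 3)/((k + 2)*(2*k + 1)).
Verify: -(k + 2)*(2*k + 1)*factorial(k) matches t_k.

Yes. s_k = -(2*k + 3)*factorial(k).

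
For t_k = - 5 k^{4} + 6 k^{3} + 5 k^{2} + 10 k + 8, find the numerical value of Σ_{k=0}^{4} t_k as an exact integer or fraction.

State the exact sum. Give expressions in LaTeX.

Σ = -880

The ratio is (5*k**4 + 14*k**3 + 7*k**2 - 18*k - 24)/(5*k**4 - 6*k**3 - 5*k**2 - 10*k - 8).
Factor: A=1; B=1; C=k**4 - 6*k**3/5 - k**2 - 2*k - 8/5.
f must satisfy (1)·f(k+1) − (1)·f(k) = k**4 - 6*k**3/5 - k**2 - 2*k - 8/5.
Degrees (0,0,4) ⇒ d ≤ 5.
Solving with deg f ≤ 5: f(k) = k*(k**2 - 3*k - 2)*(k**2 - k + 2)/5.
Then R = B(k−1)f/C = k*(k**2 - 3*k - 2)*(k**2 - k + 2)/(5*k**4 - 6*k**3 - 5*k**2 - 10*k - 8), so s_k = R(k)·t_k = k*(-k**4 + 4*k**3 - 3*k**2 + 4*k + 4).
s_(k+1) − s_k = -5*k**4 + 6*k**3 + 5*k**2 + 10*k + 8 = t_k.
Sum = s_(5) − s_(0); s_(5) = -880, s_(0) = 0 ⇒ -880.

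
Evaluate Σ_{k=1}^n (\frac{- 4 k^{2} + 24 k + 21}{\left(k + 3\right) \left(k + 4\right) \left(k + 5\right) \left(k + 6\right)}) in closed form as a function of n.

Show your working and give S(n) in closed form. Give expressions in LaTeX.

Compute t_(k+1)/t_k: get (k + 3)*(24*k - 4*(k + 1)**2 + 45)/((k + 7)*(-4*k**2 + 24*k + 21)).
So A=k + 3 and B=k + 7, with C=k**2 - 6*k - 21/4.
Need (k + 3)·f(k+1) − (k + 6)·f(k) = k**2 - 6*k - 21/4.
Degrees (1,1,2) ⇒ d ≤ 3.
Solve for f: f(k) = -k*(k**2 + 252*k + 167)/240 (degree 3 ≤ 3).
Then R = B(k−1)f/C = -k*(k + 6)*(k**2 + 252*k + 167)/(60*(4*k**2 - 24*k - 21)), so s_k = R(k)·t_k = k*(k**2 + 252*k + 167)/(60*(k + 3)*(k + 4)*(k + 5)).
Δs = (-4*k**2 + 24*k + 21)/(k**4 + 18*k**3 + 119*k**2 + 342*k + 360), as required.
Evaluate: s_(n+1) = (n**3 + 255*n**2 + 674*n + 420)/(60*(n**3 + 15*n**2 + 74*n + 120)); subtract s_(1) = 7/120 ⇒ S(n) = n*(-n**2 + 81*n + 166)/(24*(n**3 + 15*n**2 + 74*n + 120)).

S(n) = \frac{n \left(- n^{2} + 81 n + 166\right)}{24 \left(n^{3} + 15 n^{2} + 74 n + 120\right)}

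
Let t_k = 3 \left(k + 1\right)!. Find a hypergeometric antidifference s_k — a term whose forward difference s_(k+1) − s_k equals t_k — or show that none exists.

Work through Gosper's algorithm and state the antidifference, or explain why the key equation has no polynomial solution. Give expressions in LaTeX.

Compute t_(k+1)/t_k: get k + 2.
Take A(k)=k + 2, B(k)=1, C(k)=1.
Need (k + 2)·f(k+1) − (1)·f(k) = 1.
From deg A=1, deg B=0, deg C=0: d=-1.
d = -1 < 0 ⇒ no nonzero polynomial f; not summable.

no hypergeometric antidifference exists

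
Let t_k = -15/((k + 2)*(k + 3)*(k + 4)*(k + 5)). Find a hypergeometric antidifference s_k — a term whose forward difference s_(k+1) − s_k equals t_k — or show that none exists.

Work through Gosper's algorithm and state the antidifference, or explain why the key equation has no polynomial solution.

s_k = 5*k*(-k**2 - 9*k - 26)/(24*(k + 2)*(k + 3)*(k + 4))

Compute t_(k+1)/t_k: get (k + 2)/(k + 6).
Gosper form: A/B · C(k+1)/C(k) with A=k + 2, B=k + 6, C=1.
Need (k + 2)·f(k+1) − (k + 5)·f(k) = 1.
d = 3 from the (1,1,0) case.
A polynomial solution: f(k) = k*(k**2 + 9*k + 26)/72.
R(k) = B(k−1)·f(k)/C(k) = k*(k + 5)*(k**2 + 9*k + 26)/72; s_k = R·t_k = 5*k*(-k**2 - 9*k - 26)/(24*(k + 2)*(k + 3)*(k + 4)).
s_(k+1) − s_k = -15/(k**4 + 14*k**3 + 71*k**2 + 154*k + 120) = t_k.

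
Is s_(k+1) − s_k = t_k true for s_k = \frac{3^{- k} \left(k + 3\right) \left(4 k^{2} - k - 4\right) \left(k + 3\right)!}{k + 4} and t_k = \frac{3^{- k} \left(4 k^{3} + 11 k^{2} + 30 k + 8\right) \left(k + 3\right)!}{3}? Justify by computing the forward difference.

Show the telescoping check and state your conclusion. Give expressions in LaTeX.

s_(k+1) = (k + 4)*(4*k**2 + 7*k - 1)*factorial(k + 4)/(3*3**k*(k + 5))
s_(k+1) − s_k = (4*k**5 + 43*k**4 + 182*k**3 + 436*k**2 + 541*k + 116)*factorial(k + 3)/(3*3**k*(k + 4)*(k + 5))
(s_(k+1) − s_k) − t_k = -(4*k**4 + 27*k**3 + 62*k**2 + 131*k + 44)*factorial(k + 3)/(3*3**k*(k + 4)*(k + 5))

Invalid: residual - \frac{3^{- k} \left(4 k^{4} + 27 k^{3} + 62 k^{2} + 131 k + 44\right) \left(k + 3\right)!}{3 \left(k + 4\right) \left(k + 5\right)} ≠ 0.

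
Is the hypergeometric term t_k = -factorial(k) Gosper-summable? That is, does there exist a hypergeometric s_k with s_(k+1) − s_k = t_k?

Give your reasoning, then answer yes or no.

Ratio r(k) = k + 1.
A = k + 1, B = 1, C = 1.
Need (k + 1)·f(k+1) − (1)·f(k) = 1.
d = -1 from the (1,0,0) case.
d = -1 < 0 ⇒ no nonzero polynomial f; not summable.

No; the degree bound rules out any f.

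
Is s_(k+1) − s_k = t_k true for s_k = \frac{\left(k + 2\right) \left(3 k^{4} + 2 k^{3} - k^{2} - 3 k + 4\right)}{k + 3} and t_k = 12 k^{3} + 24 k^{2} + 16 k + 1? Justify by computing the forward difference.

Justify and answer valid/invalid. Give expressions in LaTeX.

s_(k+1) = (3*k**5 + 23*k**4 + 65*k**3 + 82*k**2 + 44*k + 15)/(k + 4)
s_(k+1) − s_k = (12*k**5 + 99*k**4 + 270*k**3 + 312*k**2 + 147*k + 13)/(k**2 + 7*k + 12)
(s_(k+1) − s_k) − t_k = (-9*k**4 - 58*k**3 - 89*k**2 - 52*k + 1)/(k**2 + 7*k + 12)

Invalid: residual \frac{- 9 k^{4} - 58 k^{3} - 89 k^{2} - 52 k + 1}{k^{2} + 7 k + 12} ≠ 0.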